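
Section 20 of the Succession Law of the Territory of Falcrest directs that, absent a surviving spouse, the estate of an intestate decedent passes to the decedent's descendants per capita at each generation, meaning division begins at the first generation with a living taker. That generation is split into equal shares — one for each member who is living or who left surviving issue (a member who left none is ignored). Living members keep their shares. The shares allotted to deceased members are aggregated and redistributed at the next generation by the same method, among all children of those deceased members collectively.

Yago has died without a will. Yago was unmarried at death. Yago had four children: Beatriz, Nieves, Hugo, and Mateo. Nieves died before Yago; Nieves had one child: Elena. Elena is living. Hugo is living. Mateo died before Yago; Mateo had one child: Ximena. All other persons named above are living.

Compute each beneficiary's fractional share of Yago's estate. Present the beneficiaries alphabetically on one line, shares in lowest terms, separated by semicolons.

Beatriz 1/4; Elena 1/4; Hugo 1/4; Ximena 1/4

There is no surviving spouse, so the entire estate passes to Yago's descendants per capita at each generation.
At generation 1 (Beatriz, Nieves, Hugo, Mateo) there are 4 shares of (1)/4 = 1/4 each.
Living: Beatriz and Hugo — each takes 1/4.
Deceased: Nieves and Mateo. Their combined 1/2 is pooled and carried to generation 2.
At generation 2 (Elena, Ximena) there are 2 shares of (1/2)/2 = 1/4 each.
Living: Elena and Ximena — each takes 1/4.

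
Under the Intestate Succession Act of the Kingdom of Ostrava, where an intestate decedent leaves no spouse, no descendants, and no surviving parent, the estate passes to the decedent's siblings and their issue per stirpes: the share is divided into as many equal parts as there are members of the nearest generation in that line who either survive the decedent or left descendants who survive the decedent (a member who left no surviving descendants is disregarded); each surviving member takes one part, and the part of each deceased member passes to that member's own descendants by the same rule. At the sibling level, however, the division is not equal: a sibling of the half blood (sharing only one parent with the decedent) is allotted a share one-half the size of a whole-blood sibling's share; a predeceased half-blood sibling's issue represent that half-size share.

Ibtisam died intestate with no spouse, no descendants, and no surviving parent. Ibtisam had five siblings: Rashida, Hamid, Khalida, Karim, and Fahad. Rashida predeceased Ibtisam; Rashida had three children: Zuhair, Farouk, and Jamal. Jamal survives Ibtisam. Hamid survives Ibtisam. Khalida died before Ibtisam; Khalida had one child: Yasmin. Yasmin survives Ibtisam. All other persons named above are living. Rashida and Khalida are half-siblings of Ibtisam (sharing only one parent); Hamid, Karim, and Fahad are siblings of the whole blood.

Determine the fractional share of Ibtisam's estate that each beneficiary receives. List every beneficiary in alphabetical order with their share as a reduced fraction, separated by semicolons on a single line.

No spouse, descendants, or parent survives, so the estate passes to Ibtisam's siblings per stirpes.
Half-blood siblings count for one-half the weight of whole-blood siblings at the initial division.
Dividing 1 in proportion to weights (total weight 4): Rashida (weight 1/2) → 1/8; Hamid (weight 1) → 1/4; Khalida (weight 1/2) → 1/8; Karim (weight 1) → 1/4; Fahad (weight 1) → 1/4.
Rashida predeceased; the 1/8 allotted to Rashida's branch passes to Rashida's issue by representation.
The 1/8 is divided into 3 equal shares of 1/24 among Zuhair, Farouk, Jamal.
Zuhair is living and takes 1/24.
Farouk is living and takes 1/24.
Jamal is living and takes 1/24.
Hamid is living and takes 1/4.
Khalida predeceased; the 1/8 allotted to Khalida's branch passes to Khalida's issue by representation.
Yasmin is the sole taker at this level and receives the full 1/8.
Karim is living and takes 1/4.
Fahad is living and takes 1/4.

Fahad 1/4; Farouk 1/24; Hamid 1/4; Jamal 1/24; Karim 1/4; Yasmin 1/8; Zuhair 1/24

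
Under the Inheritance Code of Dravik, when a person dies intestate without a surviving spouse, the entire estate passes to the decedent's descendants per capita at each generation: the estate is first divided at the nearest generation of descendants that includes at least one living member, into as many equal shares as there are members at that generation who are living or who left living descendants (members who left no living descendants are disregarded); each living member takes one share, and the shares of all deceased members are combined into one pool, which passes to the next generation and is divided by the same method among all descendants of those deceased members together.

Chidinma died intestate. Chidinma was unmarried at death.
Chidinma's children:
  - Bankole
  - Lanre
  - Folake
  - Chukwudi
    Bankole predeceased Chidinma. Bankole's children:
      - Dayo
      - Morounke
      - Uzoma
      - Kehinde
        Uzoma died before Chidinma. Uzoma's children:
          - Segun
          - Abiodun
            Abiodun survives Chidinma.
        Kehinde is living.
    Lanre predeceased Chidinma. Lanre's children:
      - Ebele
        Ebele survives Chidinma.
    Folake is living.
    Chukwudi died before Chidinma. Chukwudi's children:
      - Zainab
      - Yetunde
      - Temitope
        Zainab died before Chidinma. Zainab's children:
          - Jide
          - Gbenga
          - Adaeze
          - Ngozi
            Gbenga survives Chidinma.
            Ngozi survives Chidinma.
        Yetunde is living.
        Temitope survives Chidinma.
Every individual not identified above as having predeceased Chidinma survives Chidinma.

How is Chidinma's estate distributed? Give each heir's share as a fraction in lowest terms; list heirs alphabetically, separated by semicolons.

There is no surviving spouse, so the entire estate passes to Chidinma's descendants per capita at each generation.
At generation 1 (Bankole, Lanre, Folake, Chukwudi) there are 4 shares of (1)/4 = 1/4 each.
Living: Folake — each takes 1/4.
Deceased: Bankole, Lanre, and Chukwudi. Their combined 3/4 is pooled and carried to generation 2.
At generation 2 (Dayo, Morounke, Uzoma, Kehinde, Ebele, Zainab, Yetunde, Temitope) there are 8 shares of (3/4)/8 = 3/32 each.
Living: Dayo, Morounke, Kehinde, Ebele, Yetunde, and Temitope — each takes 3/32.
Deceased: Uzoma and Zainab. Their combined 3/16 is pooled and carried to generation 3.
At generation 3 (Segun, Abiodun, Jide, Gbenga, Adaeze, Ngozi) there are 6 shares of (3/16)/6 = 1/32 each.
Living: Segun, Abiodun, Jide, Gbenga, Adaeze, and Ngozi — each takes 1/32.

Abiodun 1/32; Adaeze 1/32; Dayo 3/32; Ebele 3/32; Folake 1/4; Gbenga 1/32; Jide 1/32; Kehinde 3/32; Morounke 3/32; Ngozi 1/32; Segun 1/32; Temitope 3/32; Yetunde 3/32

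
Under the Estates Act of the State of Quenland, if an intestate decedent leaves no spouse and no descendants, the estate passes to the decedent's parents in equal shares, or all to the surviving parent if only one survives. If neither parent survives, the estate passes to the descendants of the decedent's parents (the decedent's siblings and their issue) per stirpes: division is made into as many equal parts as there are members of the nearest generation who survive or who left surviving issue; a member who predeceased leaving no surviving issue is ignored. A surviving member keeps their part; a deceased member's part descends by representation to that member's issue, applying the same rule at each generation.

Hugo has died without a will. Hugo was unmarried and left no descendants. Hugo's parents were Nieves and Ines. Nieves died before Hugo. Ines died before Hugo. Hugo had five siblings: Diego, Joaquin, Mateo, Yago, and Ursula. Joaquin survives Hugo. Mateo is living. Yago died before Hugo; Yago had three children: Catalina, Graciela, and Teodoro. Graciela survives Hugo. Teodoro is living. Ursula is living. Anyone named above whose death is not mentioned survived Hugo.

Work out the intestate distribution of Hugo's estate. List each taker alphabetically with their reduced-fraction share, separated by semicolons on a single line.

Neither parent survives and there are no descendants, so the estate passes to Hugo's siblings and their issue per stirpes.
The estate is divided into 5 equal shares of 1/5 among Diego, Joaquin, Mateo, Yago, Ursula.
Diego is living and takes 1/5.
Joaquin is living and takes 1/5.
Mateo is living and takes 1/5.
Yago predeceased; the 1/5 allotted to Yago's branch passes to Yago's issue by representation.
The 1/5 is divided into 3 equal shares of 1/15 among Catalina, Graciela, Teodoro.
Catalina is living and takes 1/15.
Graciela is living and takes 1/15.
Teodoro is living and takes 1/15.
Ursula is living and takes 1/5.

Catalina 1/15; Diego 1/5; Graciela 1/15; Joaquin 1/5; Mateo 1/5; Teodoro 1/15; Ursula 1/5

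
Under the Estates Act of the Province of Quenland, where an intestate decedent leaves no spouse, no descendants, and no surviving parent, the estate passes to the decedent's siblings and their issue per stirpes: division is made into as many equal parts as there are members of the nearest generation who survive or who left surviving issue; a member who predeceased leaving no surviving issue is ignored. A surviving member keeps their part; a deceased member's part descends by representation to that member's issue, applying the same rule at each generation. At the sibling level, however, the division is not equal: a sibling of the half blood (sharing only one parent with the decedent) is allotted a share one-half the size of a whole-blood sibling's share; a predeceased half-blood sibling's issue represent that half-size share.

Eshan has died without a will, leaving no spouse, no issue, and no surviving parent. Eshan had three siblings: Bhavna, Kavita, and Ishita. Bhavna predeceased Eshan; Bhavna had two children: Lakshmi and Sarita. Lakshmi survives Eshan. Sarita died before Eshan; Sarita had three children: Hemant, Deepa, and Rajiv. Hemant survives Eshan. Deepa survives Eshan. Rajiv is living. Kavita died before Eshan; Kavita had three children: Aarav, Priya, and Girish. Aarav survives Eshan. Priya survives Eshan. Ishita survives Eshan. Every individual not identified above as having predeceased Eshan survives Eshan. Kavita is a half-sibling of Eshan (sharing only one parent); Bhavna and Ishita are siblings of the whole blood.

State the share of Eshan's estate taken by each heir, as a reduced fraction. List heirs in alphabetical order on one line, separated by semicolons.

No spouse, descendants, or parent survives, so the estate passes to Eshan's siblings per stirpes.
Half-blood siblings count for one-half the weight of whole-blood siblings at the initial division.
Dividing 1 in proportion to weights (total weight 5/2): Bhavna (weight 1) → 2/5; Kavita (weight 1/2) → 1/5; Ishita (weight 1) → 2/5.
Bhavna predeceased; the 2/5 allotted to Bhavna's branch passes to Bhavna's issue by representation.
The 2/5 is divided into 2 equal shares of 1/5 among Lakshmi, Sarita.
Lakshmi is living and takes 1/5.
Sarita predeceased; the 1/5 allotted to Sarita's branch passes to Sarita's issue by representation.
The 1/5 is divided into 3 equal shares of 1/15 among Hemant, Deepa, Rajiv.
Hemant is living and takes 1/15.
Deepa is living and takes 1/15.
Rajiv is living and takes 1/15.
Kavita predeceased; the 1/5 allotted to Kavita's branch passes to Kavita's issue by representation.
The 1/5 is divided into 3 equal shares of 1/15 among Aarav, Priya, Girish.
Aarav is living and takes 1/15.
Priya is living and takes 1/15.
Girish is living and takes 1/15.
Ishita is living and takes 2/5.

Aarav 1/15; Deepa 1/15; Girish 1/15; Hemant 1/15; Ishita 2/5; Lakshmi 1/5; Priya 1/15; Rajiv 1/15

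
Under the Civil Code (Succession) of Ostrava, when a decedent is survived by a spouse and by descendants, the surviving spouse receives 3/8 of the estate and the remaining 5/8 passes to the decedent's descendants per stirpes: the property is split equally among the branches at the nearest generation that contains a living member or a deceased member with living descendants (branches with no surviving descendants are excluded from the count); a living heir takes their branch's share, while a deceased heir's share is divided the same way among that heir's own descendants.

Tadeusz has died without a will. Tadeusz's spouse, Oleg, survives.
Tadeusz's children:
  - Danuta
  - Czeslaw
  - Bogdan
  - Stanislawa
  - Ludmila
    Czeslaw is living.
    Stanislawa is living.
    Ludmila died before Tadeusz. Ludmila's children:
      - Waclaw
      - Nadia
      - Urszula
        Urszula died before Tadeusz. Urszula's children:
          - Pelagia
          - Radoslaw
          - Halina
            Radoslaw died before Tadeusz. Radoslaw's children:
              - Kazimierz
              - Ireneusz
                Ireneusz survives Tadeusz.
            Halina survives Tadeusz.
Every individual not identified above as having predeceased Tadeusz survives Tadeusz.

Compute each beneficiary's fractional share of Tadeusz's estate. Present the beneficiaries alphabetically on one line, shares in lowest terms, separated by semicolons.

Bogdan 1/8; Czeslaw 1/8; Danuta 1/8; Halina 1/72; Ireneusz 1/144; Kazimierz 1/144; Nadia 1/24; Oleg 3/8; Pelagia 1/72; Stanislawa 1/8; Waclaw 1/24

Oleg, as surviving spouse, takes 3/8.
The remaining 5/8 passes to Tadeusz's descendants per stirpes.
The 5/8 is divided into 5 equal shares of 1/8 among Danuta, Czeslaw, Bogdan, Stanislawa, Ludmila.
Danuta is living and takes 1/8.
Czeslaw is living and takes 1/8.
Bogdan is living and takes 1/8.
Stanislawa is living and takes 1/8.
Ludmila predeceased; the 1/8 allotted to Ludmila's branch passes to Ludmila's issue by representation.
The 1/8 is divided into 3 equal shares of 1/24 among Waclaw, Nadia, Urszula.
Waclaw is living and takes 1/24.
Nadia is living and takes 1/24.
Urszula predeceased; the 1/24 allotted to Urszula's branch passes to Urszula's issue by representation.
The 1/24 is divided into 3 equal shares of 1/72 among Pelagia, Radoslaw, Halina.
Pelagia is living and takes 1/72.
Radoslaw predeceased; the 1/72 allotted to Radoslaw's branch passes to Radoslaw's issue by representation.
The 1/72 is divided into 2 equal shares of 1/144 among Kazimierz, Ireneusz.
Kazimierz is living and takes 1/144.
Ireneusz is living and takes 1/144.
Halina is living and takes 1/72.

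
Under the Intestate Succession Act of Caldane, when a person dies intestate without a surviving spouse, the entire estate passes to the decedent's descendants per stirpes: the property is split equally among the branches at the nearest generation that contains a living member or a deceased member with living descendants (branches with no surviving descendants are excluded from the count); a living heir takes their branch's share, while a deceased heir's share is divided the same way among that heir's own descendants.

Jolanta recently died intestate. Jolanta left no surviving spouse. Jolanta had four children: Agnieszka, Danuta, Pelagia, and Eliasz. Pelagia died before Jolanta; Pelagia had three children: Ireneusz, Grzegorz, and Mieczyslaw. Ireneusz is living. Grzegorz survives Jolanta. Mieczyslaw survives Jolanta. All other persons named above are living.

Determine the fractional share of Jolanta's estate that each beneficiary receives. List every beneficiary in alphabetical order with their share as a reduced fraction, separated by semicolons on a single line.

There is no surviving spouse, so the entire estate passes to Jolanta's descendants per stirpes.
The estate is divided into 4 equal shares of 1/4 among Agnieszka, Danuta, Pelagia, Eliasz.
Agnieszka is living and takes 1/4.
Danuta is living and takes 1/4.
Pelagia predeceased; the 1/4 allotted to Pelagia's branch passes to Pelagia's issue by representation.
The 1/4 is divided into 3 equal shares of 1/12 among Ireneusz, Grzegorz, Mieczyslaw.
Ireneusz is living and takes 1/12.
Grzegorz is living and takes 1/12.
Mieczyslaw is living and takes 1/12.
Eliasz is living and takes 1/4.

Agnieszka 1/4; Danuta 1/4; Eliasz 1/4; Grzegorz 1/12; Ireneusz 1/12; Mieczyslaw 1/12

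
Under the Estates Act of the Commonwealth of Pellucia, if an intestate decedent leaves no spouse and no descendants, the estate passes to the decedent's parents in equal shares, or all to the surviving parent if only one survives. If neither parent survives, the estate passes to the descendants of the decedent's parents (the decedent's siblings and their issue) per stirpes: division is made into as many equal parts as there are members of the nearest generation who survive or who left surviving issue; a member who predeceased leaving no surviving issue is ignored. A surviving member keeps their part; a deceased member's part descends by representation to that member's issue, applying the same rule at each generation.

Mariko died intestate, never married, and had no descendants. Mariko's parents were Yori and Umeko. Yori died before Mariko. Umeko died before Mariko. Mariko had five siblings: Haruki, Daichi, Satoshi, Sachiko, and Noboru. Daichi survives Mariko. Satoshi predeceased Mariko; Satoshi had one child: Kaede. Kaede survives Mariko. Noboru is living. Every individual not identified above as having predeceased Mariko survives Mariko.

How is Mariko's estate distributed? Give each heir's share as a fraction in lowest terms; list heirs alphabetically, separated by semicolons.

Daichi 1/5; Haruki 1/5; Kaede 1/5; Noboru 1/5; Sachiko 1/5

Neither parent survives and there are no descendants, so the estate passes to Mariko's siblings and their issue per stirpes.
The estate is divided into 5 equal shares of 1/5 among Haruki, Daichi, Satoshi, Sachiko, Noboru.
Haruki is living and takes 1/5.
Daichi is living and takes 1/5.
Satoshi predeceased; the 1/5 allotted to Satoshi's branch passes to Satoshi's issue by representation.
Kaede is the sole taker at this level and receives the full 1/5.
Sachiko is living and takes 1/5.
Noboru is living and takes 1/5.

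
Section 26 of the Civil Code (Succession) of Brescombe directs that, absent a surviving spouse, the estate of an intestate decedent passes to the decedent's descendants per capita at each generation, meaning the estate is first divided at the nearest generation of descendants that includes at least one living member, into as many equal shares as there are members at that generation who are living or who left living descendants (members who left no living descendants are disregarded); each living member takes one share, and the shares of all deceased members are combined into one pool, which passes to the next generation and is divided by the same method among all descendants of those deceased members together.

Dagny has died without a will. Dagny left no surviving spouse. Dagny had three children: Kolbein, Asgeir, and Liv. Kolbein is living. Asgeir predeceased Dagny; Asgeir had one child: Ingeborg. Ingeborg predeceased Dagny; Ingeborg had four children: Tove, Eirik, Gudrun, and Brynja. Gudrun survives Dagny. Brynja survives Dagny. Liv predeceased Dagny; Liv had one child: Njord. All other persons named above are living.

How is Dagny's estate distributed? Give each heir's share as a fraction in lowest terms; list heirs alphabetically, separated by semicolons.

There is no surviving spouse, so the entire estate passes to Dagny's descendants per capita at each generation.
At generation 1 (Kolbein, Asgeir, Liv) there are 3 shares of (1)/3 = 1/3 each.
Living: Kolbein — each takes 1/3.
Deceased: Asgeir and Liv. Their combined 2/3 is pooled and carried to generation 2.
At generation 2 (Ingeborg, Njord) there are 2 shares of (2/3)/2 = 1/3 each.
Living: Njord — each takes 1/3.
Deceased: Ingeborg. That 1/3 share is carried to generation 3.
At generation 3 (Tove, Eirik, Gudrun, Brynja) there are 4 shares of (1/3)/4 = 1/12 each.
Living: Tove, Eirik, Gudrun, and Brynja — each takes 1/12.

Brynja 1/12; Eirik 1/12; Gudrun 1/12; Kolbein 1/3; Njord 1/3; Tove 1/12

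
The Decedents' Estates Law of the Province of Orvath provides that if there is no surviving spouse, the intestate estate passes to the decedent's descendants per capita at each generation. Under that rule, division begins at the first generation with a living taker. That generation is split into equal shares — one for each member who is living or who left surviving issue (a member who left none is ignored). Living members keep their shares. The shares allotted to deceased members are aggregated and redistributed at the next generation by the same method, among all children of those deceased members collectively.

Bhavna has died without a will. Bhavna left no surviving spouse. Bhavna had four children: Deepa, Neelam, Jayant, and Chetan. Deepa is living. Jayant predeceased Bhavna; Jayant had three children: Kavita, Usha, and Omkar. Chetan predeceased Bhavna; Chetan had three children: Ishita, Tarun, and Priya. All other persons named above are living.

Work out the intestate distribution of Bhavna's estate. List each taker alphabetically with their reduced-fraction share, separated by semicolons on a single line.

Deepa 1/4; Ishita 1/12; Kavita 1/12; Neelam 1/4; Omkar 1/12; Priya 1/12; Tarun 1/12; Usha 1/12

There is no surviving spouse, so the entire estate passes to Bhavna's descendants per capita at each generation.
At generation 1 (Deepa, Neelam, Jayant, Chetan) there are 4 shares of (1)/4 = 1/4 each.
Living: Deepa and Neelam — each takes 1/4.
Deceased: Jayant and Chetan. Their combined 1/2 is pooled and carried to generation 2.
At generation 2 (Kavita, Usha, Omkar, Ishita, Tarun, Priya) there are 6 shares of (1/2)/6 = 1/12 each.
Living: Kavita, Usha, Omkar, Ishita, Tarun, and Priya — each takes 1/12.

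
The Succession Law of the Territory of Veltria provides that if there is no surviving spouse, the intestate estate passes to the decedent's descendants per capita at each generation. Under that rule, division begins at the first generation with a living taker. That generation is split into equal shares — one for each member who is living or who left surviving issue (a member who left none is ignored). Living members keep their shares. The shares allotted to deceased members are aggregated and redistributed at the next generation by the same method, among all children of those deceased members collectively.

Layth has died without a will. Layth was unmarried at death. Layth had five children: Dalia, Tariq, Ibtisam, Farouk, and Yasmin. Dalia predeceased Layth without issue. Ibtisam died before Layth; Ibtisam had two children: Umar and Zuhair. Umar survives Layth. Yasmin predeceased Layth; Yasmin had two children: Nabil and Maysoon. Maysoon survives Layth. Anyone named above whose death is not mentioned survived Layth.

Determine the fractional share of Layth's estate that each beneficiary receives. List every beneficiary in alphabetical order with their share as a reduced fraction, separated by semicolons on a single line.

There is no surviving spouse, so the entire estate passes to Layth's descendants per capita at each generation.
At generation 1 (Tariq, Ibtisam, Farouk, Yasmin) there are 4 shares of (1)/4 = 1/4 each.
Living: Tariq and Farouk — each takes 1/4.
Deceased: Ibtisam and Yasmin. Their combined 1/2 is pooled and carried to generation 2.
At generation 2 (Umar, Zuhair, Nabil, Maysoon) there are 4 shares of (1/2)/4 = 1/8 each.
Living: Umar, Zuhair, Nabil, and Maysoon — each takes 1/8.

Farouk 1/4; Maysoon 1/8; Nabil 1/8; Tariq 1/4; Umar 1/8; Zuhair 1/8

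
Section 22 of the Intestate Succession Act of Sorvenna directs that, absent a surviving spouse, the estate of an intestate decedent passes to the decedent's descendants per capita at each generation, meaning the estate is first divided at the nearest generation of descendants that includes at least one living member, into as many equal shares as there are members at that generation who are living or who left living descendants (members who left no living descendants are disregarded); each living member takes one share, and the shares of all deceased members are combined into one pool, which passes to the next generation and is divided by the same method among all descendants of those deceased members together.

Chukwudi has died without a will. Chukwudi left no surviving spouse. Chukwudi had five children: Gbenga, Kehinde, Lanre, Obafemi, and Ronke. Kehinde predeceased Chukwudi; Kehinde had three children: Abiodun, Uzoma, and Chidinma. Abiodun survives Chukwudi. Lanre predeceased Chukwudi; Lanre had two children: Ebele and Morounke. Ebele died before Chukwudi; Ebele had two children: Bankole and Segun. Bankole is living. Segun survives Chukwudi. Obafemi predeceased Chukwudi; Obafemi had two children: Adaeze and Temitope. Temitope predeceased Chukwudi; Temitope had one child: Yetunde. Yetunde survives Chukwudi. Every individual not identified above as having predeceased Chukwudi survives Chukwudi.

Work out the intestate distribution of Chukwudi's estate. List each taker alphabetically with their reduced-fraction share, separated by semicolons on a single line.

There is no surviving spouse, so the entire estate passes to Chukwudi's descendants per capita at each generation.
At generation 1 (Gbenga, Kehinde, Lanre, Obafemi, Ronke) there are 5 shares of (1)/5 = 1/5 each.
Living: Gbenga and Ronke — each takes 1/5.
Deceased: Kehinde, Lanre, and Obafemi. Their combined 3/5 is pooled and carried to generation 2.
At generation 2 (Abiodun, Uzoma, Chidinma, Ebele, Morounke, Adaeze, Temitope) there are 7 shares of (3/5)/7 = 3/35 each.
Living: Abiodun, Uzoma, Chidinma, Morounke, and Adaeze — each takes 3/35.
Deceased: Ebele and Temitope. Their combined 6/35 is pooled and carried to generation 3.
At generation 3 (Bankole, Segun, Yetunde) there are 3 shares of (6/35)/3 = 2/35 each.
Living: Bankole, Segun, and Yetunde — each takes 2/35.

Abiodun 3/35; Adaeze 3/35; Bankole 2/35; Chidinma 3/35; Gbenga 1/5; Morounke 3/35; Ronke 1/5; Segun 2/35; Uzoma 3/35; Yetunde 2/35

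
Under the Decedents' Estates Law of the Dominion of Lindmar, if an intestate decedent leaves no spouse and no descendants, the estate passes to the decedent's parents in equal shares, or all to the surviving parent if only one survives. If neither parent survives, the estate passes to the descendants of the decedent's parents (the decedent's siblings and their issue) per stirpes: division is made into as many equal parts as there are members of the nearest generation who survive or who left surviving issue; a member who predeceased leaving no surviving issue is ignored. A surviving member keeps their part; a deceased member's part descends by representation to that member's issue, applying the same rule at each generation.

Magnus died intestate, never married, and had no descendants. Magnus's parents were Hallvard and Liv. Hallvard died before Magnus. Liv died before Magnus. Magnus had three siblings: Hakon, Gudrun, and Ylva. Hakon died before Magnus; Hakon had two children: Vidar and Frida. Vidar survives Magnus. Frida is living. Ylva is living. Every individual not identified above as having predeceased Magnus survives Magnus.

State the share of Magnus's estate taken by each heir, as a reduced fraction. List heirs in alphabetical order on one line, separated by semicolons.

Frida 1/6; Gudrun 1/3; Vidar 1/6; Ylva 1/3

Neither parent survives and there are no descendants, so the estate passes to Magnus's siblings and their issue per stirpes.
The estate is divided into 3 equal shares of 1/3 among Hakon, Gudrun, Ylva.
Hakon predeceased; the 1/3 allotted to Hakon's branch passes to Hakon's issue by representation.
The 1/3 is divided into 2 equal shares of 1/6 among Vidar, Frida.
Vidar is living and takes 1/6.
Frida is living and takes 1/6.
Gudrun is living and takes 1/3.
Ylva is living and takes 1/3.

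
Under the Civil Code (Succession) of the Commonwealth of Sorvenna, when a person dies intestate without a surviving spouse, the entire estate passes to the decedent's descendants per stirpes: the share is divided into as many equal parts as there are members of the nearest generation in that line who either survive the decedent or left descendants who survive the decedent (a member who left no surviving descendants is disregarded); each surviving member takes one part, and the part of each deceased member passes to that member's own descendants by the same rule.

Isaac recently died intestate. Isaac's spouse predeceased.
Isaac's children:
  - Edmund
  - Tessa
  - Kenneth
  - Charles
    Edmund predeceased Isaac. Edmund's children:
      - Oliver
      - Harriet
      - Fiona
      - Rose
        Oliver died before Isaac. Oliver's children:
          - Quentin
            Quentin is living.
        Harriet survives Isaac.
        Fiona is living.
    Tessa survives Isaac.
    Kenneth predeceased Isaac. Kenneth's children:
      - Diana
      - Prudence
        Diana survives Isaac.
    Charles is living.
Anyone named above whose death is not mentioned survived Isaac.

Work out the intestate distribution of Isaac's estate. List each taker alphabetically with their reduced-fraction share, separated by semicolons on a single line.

Charles 1/4; Diana 1/8; Fiona 1/16; Harriet 1/16; Prudence 1/8; Quentin 1/16; Rose 1/16; Tessa 1/4

There is no surviving spouse, so the entire estate passes to Isaac's descendants per stirpes.
The estate is divided into 4 equal shares of 1/4 among Edmund, Tessa, Kenneth, Charles.
Edmund predeceased; the 1/4 allotted to Edmund's branch passes to Edmund's issue by representation.
The 1/4 is divided into 4 equal shares of 1/16 among Oliver, Harriet, Fiona, Rose.
Oliver predeceased; the 1/16 allotted to Oliver's branch passes to Oliver's issue by representation.
Quentin is the sole taker at this level and receives the full 1/16.
Harriet is living and takes 1/16.
Fiona is living and takes 1/16.
Rose is living and takes 1/16.
Tessa is living and takes 1/4.
Kenneth predeceased; the 1/4 allotted to Kenneth's branch passes to Kenneth's issue by representation.
The 1/4 is divided into 2 equal shares of 1/8 among Diana, Prudence.
Diana is living and takes 1/8.
Prudence is living and takes 1/8.
Charles is living and takes 1/4.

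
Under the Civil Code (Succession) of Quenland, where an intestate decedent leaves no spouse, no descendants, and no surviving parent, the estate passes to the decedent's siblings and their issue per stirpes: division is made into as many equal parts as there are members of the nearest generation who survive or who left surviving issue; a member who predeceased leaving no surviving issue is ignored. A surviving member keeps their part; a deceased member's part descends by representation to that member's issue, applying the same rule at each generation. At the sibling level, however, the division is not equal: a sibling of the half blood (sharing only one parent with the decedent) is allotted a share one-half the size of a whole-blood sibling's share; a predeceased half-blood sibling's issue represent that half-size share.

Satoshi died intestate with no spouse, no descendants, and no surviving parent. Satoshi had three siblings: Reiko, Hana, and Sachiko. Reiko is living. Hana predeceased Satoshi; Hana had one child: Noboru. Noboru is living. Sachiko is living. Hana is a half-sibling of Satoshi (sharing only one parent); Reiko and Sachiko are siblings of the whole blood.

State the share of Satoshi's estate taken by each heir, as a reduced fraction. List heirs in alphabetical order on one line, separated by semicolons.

Noboru 1/5; Reiko 2/5; Sachiko 2/5

No spouse, descendants, or parent survives, so the estate passes to Satoshi's siblings per stirpes.
Half-blood siblings count for one-half the weight of whole-blood siblings at the initial division.
Dividing 1 in proportion to weights (total weight 5/2): Reiko (weight 1) → 2/5; Hana (weight 1/2) → 1/5; Sachiko (weight 1) → 2/5.
Reiko is living and takes 2/5.
Hana predeceased; the 1/5 allotted to Hana's branch passes to Hana's issue by representation.
Noboru is the sole taker at this level and receives the full 1/5.
Sachiko is living and takes 2/5.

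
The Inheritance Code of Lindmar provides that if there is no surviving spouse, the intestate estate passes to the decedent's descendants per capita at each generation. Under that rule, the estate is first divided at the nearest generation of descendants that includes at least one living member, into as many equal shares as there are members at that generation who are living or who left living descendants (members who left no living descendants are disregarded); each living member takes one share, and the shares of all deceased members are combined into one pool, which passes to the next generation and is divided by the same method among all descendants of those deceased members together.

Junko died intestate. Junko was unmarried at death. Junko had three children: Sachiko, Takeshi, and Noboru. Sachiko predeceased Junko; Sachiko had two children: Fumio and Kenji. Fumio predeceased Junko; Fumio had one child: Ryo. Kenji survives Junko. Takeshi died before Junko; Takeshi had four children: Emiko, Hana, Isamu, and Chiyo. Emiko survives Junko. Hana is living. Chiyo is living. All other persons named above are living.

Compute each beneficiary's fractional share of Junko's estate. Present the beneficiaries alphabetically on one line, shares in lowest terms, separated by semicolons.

There is no surviving spouse, so the entire estate passes to Junko's descendants per capita at each generation.
At generation 1 (Sachiko, Takeshi, Noboru) there are 3 shares of (1)/3 = 1/3 each.
Living: Noboru — each takes 1/3.
Deceased: Sachiko and Takeshi. Their combined 2/3 is pooled and carried to generation 2.
At generation 2 (Fumio, Kenji, Emiko, Hana, Isamu, Chiyo) there are 6 shares of (2/3)/6 = 1/9 each.
Living: Kenji, Emiko, Hana, Isamu, and Chiyo — each takes 1/9.
Deceased: Fumio. That 1/9 share is carried to generation 3.
At generation 3 (Ryo) there are 1 shares of (1/9)/1 = 1/9 each.
Living: Ryo — each takes 1/9.

Chiyo 1/9; Emiko 1/9; Hana 1/9; Isamu 1/9; Kenji 1/9; Noboru 1/3; Ryo 1/9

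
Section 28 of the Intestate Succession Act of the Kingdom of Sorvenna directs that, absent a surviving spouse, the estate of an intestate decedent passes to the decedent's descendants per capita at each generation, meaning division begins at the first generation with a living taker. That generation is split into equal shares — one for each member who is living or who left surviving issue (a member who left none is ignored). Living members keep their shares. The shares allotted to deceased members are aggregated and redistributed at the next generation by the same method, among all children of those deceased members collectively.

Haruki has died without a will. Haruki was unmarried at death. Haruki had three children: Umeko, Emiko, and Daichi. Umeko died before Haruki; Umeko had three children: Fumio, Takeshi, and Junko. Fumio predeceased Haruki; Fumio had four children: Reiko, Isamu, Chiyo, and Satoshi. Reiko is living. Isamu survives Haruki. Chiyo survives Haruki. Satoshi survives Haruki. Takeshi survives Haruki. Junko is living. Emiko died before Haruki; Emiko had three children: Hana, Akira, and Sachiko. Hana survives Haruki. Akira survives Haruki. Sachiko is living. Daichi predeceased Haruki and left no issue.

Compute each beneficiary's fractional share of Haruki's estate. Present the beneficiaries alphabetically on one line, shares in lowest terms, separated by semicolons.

There is no surviving spouse, so the entire estate passes to Haruki's descendants per capita at each generation.
No one at generation 1 (Umeko, Emiko) is living; moving to the next generation.
At generation 2 (Fumio, Takeshi, Junko, Hana, Akira, Sachiko) there are 6 shares of (1)/6 = 1/6 each.
Living: Takeshi, Junko, Hana, Akira, and Sachiko — each takes 1/6.
Deceased: Fumio. That 1/6 share is carried to generation 3.
At generation 3 (Reiko, Isamu, Chiyo, Satoshi) there are 4 shares of (1/6)/4 = 1/24 each.
Living: Reiko, Isamu, Chiyo, and Satoshi — each takes 1/24.

Akira 1/6; Chiyo 1/24; Hana 1/6; Isamu 1/24; Junko 1/6; Reiko 1/24; Sachiko 1/6; Satoshi 1/24; Takeshi 1/6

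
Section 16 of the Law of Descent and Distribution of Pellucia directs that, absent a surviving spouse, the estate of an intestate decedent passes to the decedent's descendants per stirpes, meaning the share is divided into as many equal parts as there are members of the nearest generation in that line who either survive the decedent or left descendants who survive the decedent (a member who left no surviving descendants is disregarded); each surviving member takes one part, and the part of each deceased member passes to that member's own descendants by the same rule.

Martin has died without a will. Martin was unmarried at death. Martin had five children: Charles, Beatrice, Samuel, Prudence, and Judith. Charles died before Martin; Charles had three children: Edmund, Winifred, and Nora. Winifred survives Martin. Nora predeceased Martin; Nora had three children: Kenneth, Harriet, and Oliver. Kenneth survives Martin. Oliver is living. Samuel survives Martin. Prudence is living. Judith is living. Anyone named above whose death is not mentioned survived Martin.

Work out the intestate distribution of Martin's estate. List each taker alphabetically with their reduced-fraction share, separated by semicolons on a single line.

There is no surviving spouse, so the entire estate passes to Martin's descendants per stirpes.
The estate is divided into 5 equal shares of 1/5 among Charles, Beatrice, Samuel, Prudence, Judith.
Charles predeceased; the 1/5 allotted to Charles's branch passes to Charles's issue by representation.
The 1/5 is divided into 3 equal shares of 1/15 among Edmund, Winifred, Nora.
Edmund is living and takes 1/15.
Winifred is living and takes 1/15.
Nora predeceased; the 1/15 allotted to Nora's branch passes to Nora's issue by representation.
The 1/15 is divided into 3 equal shares of 1/45 among Kenneth, Harriet, Oliver.
Kenneth is living and takes 1/45.
Harriet is living and takes 1/45.
Oliver is living and takes 1/45.
Beatrice is living and takes 1/5.
Samuel is living and takes 1/5.
Prudence is living and takes 1/5.
Judith is living and takes 1/5.

Beatrice 1/5; Edmund 1/15; Harriet 1/45; Judith 1/5; Kenneth 1/45; Oliver 1/45; Prudence 1/5; Samuel 1/5; Winifred 1/15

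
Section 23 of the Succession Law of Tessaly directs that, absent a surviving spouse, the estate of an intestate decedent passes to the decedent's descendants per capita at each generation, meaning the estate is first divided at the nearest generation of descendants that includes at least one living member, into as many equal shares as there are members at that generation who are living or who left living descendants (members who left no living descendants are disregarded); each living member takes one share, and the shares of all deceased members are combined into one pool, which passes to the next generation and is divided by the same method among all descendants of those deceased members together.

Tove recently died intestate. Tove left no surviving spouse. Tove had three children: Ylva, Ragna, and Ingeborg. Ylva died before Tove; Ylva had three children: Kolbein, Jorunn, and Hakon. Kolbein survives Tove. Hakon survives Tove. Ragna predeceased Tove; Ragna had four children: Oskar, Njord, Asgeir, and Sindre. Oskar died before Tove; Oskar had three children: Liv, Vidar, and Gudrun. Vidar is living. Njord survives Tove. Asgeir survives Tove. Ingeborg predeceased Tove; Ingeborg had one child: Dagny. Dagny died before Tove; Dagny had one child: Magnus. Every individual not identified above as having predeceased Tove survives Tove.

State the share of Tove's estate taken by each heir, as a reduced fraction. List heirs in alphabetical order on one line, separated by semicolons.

There is no surviving spouse, so the entire estate passes to Tove's descendants per capita at each generation.
No one at generation 1 (Ylva, Ragna, Ingeborg) is living; moving to the next generation.
At generation 2 (Kolbein, Jorunn, Hakon, Oskar, Njord, Asgeir, Sindre, Dagny) there are 8 shares of (1)/8 = 1/8 each.
Living: Kolbein, Jorunn, Hakon, Njord, Asgeir, and Sindre — each takes 1/8.
Deceased: Oskar and Dagny. Their combined 1/4 is pooled and carried to generation 3.
At generation 3 (Liv, Vidar, Gudrun, Magnus) there are 4 shares of (1/4)/4 = 1/16 each.
Living: Liv, Vidar, Gudrun, and Magnus — each takes 1/16.

Asgeir 1/8; Gudrun 1/16; Hakon 1/8; Jorunn 1/8; Kolbein 1/8; Liv 1/16; Magnus 1/16; Njord 1/8; Sindre 1/8; Vidar 1/16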